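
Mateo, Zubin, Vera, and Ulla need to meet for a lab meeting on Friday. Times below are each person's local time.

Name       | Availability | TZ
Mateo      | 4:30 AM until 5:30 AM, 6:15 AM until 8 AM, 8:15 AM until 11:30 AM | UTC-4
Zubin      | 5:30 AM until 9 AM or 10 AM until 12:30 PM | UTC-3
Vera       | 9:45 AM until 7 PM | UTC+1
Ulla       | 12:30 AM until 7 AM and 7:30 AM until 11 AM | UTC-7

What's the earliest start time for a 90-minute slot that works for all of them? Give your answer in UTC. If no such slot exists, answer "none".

10:15

Mateo in UTC: 08:30-09:30, 10:15-12:00, 12:15-15:30 (add 4h to convert from UTC-4).
Zubin in UTC: 08:30-12:00, 13:00-15:30 (add 3h to convert from UTC-3).
Vera in UTC: 08:45-18:00 (subtract 1h to convert from UTC+1).
Ulla in UTC: 07:30-14:00, 14:30-18:00 (add 7h to convert from UTC-7).
Mateo ∩ Zubin: 08:30-09:30, 10:15-12:00, 13:00-15:30.
Mateo ∩ Zubin ∩ Vera: 08:45-09:30, 10:15-12:00, 13:00-15:30.
Mateo ∩ Zubin ∩ Vera ∩ Ulla: 08:45-09:30, 10:15-12:00, 13:00-14:00, 14:30-15:30.
So the common availability across everyone is 08:45-09:30, 10:15-12:00, 13:00-14:00, 14:30-15:30.
The first common window of at least 90 minutes is 10:15-12:00, so the earliest start is 10:15.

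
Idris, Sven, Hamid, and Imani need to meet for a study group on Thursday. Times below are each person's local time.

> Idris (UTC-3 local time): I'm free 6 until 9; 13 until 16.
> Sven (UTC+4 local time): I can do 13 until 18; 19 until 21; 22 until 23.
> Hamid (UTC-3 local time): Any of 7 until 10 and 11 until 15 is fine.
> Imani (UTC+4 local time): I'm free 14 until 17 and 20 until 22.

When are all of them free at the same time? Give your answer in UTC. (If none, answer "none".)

10:00-12:00, 16:00-17:00

Idris in UTC: 09:00-12:00, 16:00-19:00 (add 3h to convert from UTC-3).
Sven in UTC: 09:00-14:00, 15:00-17:00, 18:00-19:00 (subtract 4h to convert from UTC+4).
Hamid in UTC: 10:00-13:00, 14:00-18:00 (add 3h to convert from UTC-3).
Imani in UTC: 10:00-13:00, 16:00-18:00 (subtract 4h to convert from UTC+4).
Idris ∩ Sven: 09:00-12:00, 16:00-17:00, 18:00-19:00.
Idris ∩ Sven ∩ Hamid: 10:00-12:00, 16:00-17:00.
Idris ∩ Sven ∩ Hamid ∩ Imani: 10:00-12:00, 16:00-17:00.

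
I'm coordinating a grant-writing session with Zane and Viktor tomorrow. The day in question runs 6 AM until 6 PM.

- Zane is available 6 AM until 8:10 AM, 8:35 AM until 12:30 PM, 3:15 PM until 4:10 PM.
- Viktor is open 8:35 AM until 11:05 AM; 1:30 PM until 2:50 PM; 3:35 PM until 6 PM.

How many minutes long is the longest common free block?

Zane ∩ Viktor: 08:35-11:05, 15:35-16:10.
So the common availability across everyone is 08:35-11:05, 15:35-16:10.
The longest is 08:35-11:05 at 150 minutes.

150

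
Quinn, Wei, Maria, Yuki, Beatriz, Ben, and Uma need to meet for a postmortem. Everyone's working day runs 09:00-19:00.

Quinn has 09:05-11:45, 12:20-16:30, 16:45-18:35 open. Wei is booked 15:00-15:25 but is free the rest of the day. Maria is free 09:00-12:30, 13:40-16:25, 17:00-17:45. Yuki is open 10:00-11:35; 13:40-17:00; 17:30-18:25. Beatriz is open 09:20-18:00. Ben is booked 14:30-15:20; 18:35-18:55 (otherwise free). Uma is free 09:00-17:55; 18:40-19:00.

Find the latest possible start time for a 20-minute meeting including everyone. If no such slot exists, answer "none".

16:05

Quinn free: 09:05-11:45, 12:20-16:30, 16:45-18:35.
Wei free: 09:00-15:00, 15:25-19:00 (invert busy blocks within the working day).
Maria free: 09:00-12:30, 13:40-16:25, 17:00-17:45.
Yuki free: 10:00-11:35, 13:40-17:00, 17:30-18:25.
Beatriz free: 09:20-18:00.
Ben free: 09:00-14:30, 15:20-18:35, 18:55-19:00 (invert busy blocks within the working day).
Uma free: 09:00-17:55, 18:40-19:00.
Quinn ∩ Wei: 09:05-11:45, 12:20-15:00, 15:25-16:30, 16:45-18:35.
Quinn ∩ Wei ∩ Maria: 09:05-11:45, 12:20-12:30, 13:40-15:00, 15:25-16:25, 17:00-17:45.
Quinn ∩ Wei ∩ Maria ∩ Yuki: 10:00-11:35, 13:40-15:00, 15:25-16:25, 17:30-17:45.
Quinn ∩ Wei ∩ Maria ∩ Yuki ∩ Beatriz: 10:00-11:35, 13:40-15:00, 15:25-16:25, 17:30-17:45.
Quinn ∩ Wei ∩ Maria ∩ Yuki ∩ Beatriz ∩ Ben: 10:00-11:35, 13:40-14:30, 15:25-16:25, 17:30-17:45.
Quinn ∩ Wei ∩ Maria ∩ Yuki ∩ Beatriz ∩ Ben ∩ Uma: 10:00-11:35, 13:40-14:30, 15:25-16:25, 17:30-17:45.
So the common availability across everyone is 10:00-11:35, 13:40-14:30, 15:25-16:25, 17:30-17:45.
The last common window of at least 20 minutes is 15:25-16:25; a 20-minute meeting can start as late as 16:05 and still end by 16:25.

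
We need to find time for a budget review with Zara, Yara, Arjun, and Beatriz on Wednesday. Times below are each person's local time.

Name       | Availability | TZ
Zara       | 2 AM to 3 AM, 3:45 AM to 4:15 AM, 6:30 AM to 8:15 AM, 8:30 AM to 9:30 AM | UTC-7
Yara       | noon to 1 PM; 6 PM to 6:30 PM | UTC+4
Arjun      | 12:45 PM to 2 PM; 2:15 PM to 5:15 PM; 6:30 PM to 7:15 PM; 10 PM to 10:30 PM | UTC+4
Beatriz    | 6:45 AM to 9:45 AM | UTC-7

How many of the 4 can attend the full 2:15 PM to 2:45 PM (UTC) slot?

Zara in UTC: 09:00-10:00, 10:45-11:15, 13:30-15:15, 15:30-16:30 (add 7h to convert from UTC-7).
Yara in UTC: 08:00-09:00, 14:00-14:30 (subtract 4h to convert from UTC+4).
Arjun in UTC: 08:45-10:00, 10:15-13:15, 14:30-15:15, 18:00-18:30 (subtract 4h to convert from UTC+4).
Beatriz in UTC: 13:45-16:45 (add 7h to convert from UTC-7).
Zara and Beatriz can make the full 14:15-14:45 slot — that's 2.

2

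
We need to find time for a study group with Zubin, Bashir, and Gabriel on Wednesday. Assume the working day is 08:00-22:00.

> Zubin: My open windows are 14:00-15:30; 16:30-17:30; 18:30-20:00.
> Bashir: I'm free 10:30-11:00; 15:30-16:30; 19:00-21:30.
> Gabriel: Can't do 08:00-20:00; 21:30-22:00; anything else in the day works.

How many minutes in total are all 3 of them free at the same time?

Zubin free: 14:00-15:30, 16:30-17:30, 18:30-20:00.
Bashir free: 10:30-11:00, 15:30-16:30, 19:00-21:30.
Gabriel free: 20:00-21:30 (invert busy blocks within the working day).
Zubin ∩ Bashir: 19:00-20:00.
Zubin ∩ Bashir ∩ Gabriel: ∅.
There is no time when everyone is free.
There is no common window, so the total is 0 minutes.

0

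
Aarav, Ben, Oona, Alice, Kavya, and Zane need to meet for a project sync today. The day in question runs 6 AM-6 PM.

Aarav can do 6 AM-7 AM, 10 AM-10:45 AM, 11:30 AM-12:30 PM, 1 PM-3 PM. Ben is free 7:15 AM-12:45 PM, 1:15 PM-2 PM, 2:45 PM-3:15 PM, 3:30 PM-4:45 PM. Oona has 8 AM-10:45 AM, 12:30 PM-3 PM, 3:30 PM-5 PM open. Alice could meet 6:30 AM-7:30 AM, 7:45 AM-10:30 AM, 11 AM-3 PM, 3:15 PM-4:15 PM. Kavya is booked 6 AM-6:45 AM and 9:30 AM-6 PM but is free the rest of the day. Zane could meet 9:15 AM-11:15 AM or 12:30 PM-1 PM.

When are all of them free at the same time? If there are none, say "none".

none

Aarav free: 06:00-07:00, 10:00-10:45, 11:30-12:30, 13:00-15:00.
Ben free: 07:15-12:45, 13:15-14:00, 14:45-15:15, 15:30-16:45.
Oona free: 08:00-10:45, 12:30-15:00, 15:30-17:00.
Alice free: 06:30-07:30, 07:45-10:30, 11:00-15:00, 15:15-16:15.
Kavya free: 06:45-09:30 (invert busy blocks within the working day).
Zane free: 09:15-11:15, 12:30-13:00.
Aarav ∩ Ben: 10:00-10:45, 11:30-12:30, 13:15-14:00, 14:45-15:00.
Aarav ∩ Ben ∩ Oona: 10:00-10:45, 13:15-14:00, 14:45-15:00.
Aarav ∩ Ben ∩ Oona ∩ Alice: 10:00-10:30, 13:15-14:00, 14:45-15:00.
Aarav ∩ Ben ∩ Oona ∩ Alice ∩ Kavya: ∅.
Aarav ∩ Ben ∩ Oona ∩ Alice ∩ Kavya ∩ Zane: ∅.
There is no time when everyone is free.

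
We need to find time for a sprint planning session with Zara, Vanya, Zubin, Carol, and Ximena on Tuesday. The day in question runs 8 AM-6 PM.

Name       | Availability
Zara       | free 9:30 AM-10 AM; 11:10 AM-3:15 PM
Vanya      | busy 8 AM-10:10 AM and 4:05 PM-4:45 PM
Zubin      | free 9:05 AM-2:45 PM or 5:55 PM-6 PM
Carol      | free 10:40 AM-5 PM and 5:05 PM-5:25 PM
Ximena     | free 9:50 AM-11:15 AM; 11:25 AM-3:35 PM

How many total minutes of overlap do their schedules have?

205

Zara free: 09:30-10:00, 11:10-15:15.
Vanya free: 10:10-16:05, 16:45-18:00 (invert busy blocks within the working day).
Zubin free: 09:05-14:45, 17:55-18:00.
Carol free: 10:40-17:00, 17:05-17:25.
Ximena free: 09:50-11:15, 11:25-15:35.
Zara ∩ Vanya: 11:10-15:15.
Zara ∩ Vanya ∩ Zubin: 11:10-14:45.
Zara ∩ Vanya ∩ Zubin ∩ Carol: 11:10-14:45.
Zara ∩ Vanya ∩ Zubin ∩ Carol ∩ Ximena: 11:10-11:15, 11:25-14:45.
Summing the common windows: 5 + 200 = 205 minutes.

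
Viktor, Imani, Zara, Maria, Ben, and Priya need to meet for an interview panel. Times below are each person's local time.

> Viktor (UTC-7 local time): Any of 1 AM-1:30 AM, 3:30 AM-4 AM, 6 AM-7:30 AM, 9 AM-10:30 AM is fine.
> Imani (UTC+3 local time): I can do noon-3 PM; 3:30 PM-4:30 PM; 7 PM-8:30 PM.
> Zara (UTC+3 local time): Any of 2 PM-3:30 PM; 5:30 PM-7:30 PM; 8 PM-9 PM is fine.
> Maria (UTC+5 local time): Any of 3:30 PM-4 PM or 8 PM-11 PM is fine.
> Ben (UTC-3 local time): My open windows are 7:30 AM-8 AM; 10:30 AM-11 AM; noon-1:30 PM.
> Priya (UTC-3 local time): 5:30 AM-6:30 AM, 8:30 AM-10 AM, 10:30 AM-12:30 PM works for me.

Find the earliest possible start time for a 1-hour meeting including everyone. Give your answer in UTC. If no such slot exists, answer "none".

Viktor in UTC: 08:00-08:30, 10:30-11:00, 13:00-14:30, 16:00-17:30 (add 7h to convert from UTC-7).
Imani in UTC: 09:00-12:00, 12:30-13:30, 16:00-17:30 (subtract 3h to convert from UTC+3).
Zara in UTC: 11:00-12:30, 14:30-16:30, 17:00-18:00 (subtract 3h to convert from UTC+3).
Maria in UTC: 10:30-11:00, 15:00-18:00 (subtract 5h to convert from UTC+5).
Ben in UTC: 10:30-11:00, 13:30-14:00, 15:00-16:30 (add 3h to convert from UTC-3).
Priya in UTC: 08:30-09:30, 11:30-13:00, 13:30-15:30 (add 3h to convert from UTC-3).
Viktor ∩ Imani: 10:30-11:00, 13:00-13:30, 16:00-17:30.
Viktor ∩ Imani ∩ Zara: 16:00-16:30, 17:00-17:30.
Viktor ∩ Imani ∩ Zara ∩ Maria: 16:00-16:30, 17:00-17:30.
Viktor ∩ Imani ∩ Zara ∩ Maria ∩ Ben: 16:00-16:30.
Viktor ∩ Imani ∩ Zara ∩ Maria ∩ Ben ∩ Priya: ∅.
There is no time when everyone is free.
No common window is at least 60 minutes long.

none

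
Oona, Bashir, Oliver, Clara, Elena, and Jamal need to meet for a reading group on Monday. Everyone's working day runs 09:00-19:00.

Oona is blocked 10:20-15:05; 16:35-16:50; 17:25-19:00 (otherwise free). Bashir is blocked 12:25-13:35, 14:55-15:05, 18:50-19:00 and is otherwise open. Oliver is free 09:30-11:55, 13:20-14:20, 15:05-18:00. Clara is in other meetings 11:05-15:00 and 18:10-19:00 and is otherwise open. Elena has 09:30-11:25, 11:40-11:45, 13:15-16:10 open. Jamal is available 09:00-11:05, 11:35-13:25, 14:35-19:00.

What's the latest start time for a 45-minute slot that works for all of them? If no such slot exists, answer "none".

15:25

Oona free: 09:00-10:20, 15:05-16:35, 16:50-17:25 (invert busy blocks within the working day).
Bashir free: 09:00-12:25, 13:35-14:55, 15:05-18:50 (invert busy blocks within the working day).
Oliver free: 09:30-11:55, 13:20-14:20, 15:05-18:00.
Clara free: 09:00-11:05, 15:00-18:10 (invert busy blocks within the working day).
Elena free: 09:30-11:25, 11:40-11:45, 13:15-16:10.
Jamal free: 09:00-11:05, 11:35-13:25, 14:35-19:00.
Oona ∩ Bashir: 09:00-10:20, 15:05-16:35, 16:50-17:25.
Oona ∩ Bashir ∩ Oliver: 09:30-10:20, 15:05-16:35, 16:50-17:25.
Oona ∩ Bashir ∩ Oliver ∩ Clara: 09:30-10:20, 15:05-16:35, 16:50-17:25.
Oona ∩ Bashir ∩ Oliver ∩ Clara ∩ Elena: 09:30-10:20, 15:05-16:10.
Oona ∩ Bashir ∩ Oliver ∩ Clara ∩ Elena ∩ Jamal: 09:30-10:20, 15:05-16:10.
The last common window of at least 45 minutes is 15:05-16:10; a 45-minute meeting can start as late as 15:25 and still end by 16:10.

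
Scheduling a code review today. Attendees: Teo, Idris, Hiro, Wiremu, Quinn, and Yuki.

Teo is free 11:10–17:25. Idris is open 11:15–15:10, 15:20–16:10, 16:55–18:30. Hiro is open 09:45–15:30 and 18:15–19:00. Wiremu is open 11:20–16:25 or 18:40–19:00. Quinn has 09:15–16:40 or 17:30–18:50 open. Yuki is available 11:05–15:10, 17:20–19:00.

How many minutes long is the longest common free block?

Teo ∩ Idris: 11:15-15:10, 15:20-16:10, 16:55-17:25.
Teo ∩ Idris ∩ Hiro: 11:15-15:10, 15:20-15:30.
Teo ∩ Idris ∩ Hiro ∩ Wiremu: 11:20-15:10, 15:20-15:30.
Teo ∩ Idris ∩ Hiro ∩ Wiremu ∩ Quinn: 11:20-15:10, 15:20-15:30.
Teo ∩ Idris ∩ Hiro ∩ Wiremu ∩ Quinn ∩ Yuki: 11:20-15:10.
The longest is 11:20-15:10 at 230 minutes.

230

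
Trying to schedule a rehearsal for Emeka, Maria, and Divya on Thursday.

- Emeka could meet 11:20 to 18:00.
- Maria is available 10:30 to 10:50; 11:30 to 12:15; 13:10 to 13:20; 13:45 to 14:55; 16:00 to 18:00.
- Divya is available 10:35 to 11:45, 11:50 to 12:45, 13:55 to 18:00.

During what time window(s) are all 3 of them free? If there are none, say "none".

Emeka ∩ Maria: 11:30-12:15, 13:10-13:20, 13:45-14:55, 16:00-18:00.
Emeka ∩ Maria ∩ Divya: 11:30-11:45, 11:50-12:15, 13:55-14:55, 16:00-18:00.

11:30-11:45, 11:50-12:15, 13:55-14:55, 16:00-18:00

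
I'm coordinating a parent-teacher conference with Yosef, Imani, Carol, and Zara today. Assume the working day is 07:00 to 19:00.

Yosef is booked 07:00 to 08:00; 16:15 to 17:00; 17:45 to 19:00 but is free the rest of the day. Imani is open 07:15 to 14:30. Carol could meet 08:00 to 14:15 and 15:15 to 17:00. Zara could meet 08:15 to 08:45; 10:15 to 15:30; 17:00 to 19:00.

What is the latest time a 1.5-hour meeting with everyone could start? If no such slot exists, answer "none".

12:45

Yosef free: 08:00-16:15, 17:00-17:45 (invert busy blocks within the working day).
Imani free: 07:15-14:30.
Carol free: 08:00-14:15, 15:15-17:00.
Zara free: 08:15-08:45, 10:15-15:30, 17:00-19:00.
Yosef ∩ Imani: 08:00-14:30.
Yosef ∩ Imani ∩ Carol: 08:00-14:15.
Yosef ∩ Imani ∩ Carol ∩ Zara: 08:15-08:45, 10:15-14:15.
The last common window of at least 90 minutes is 10:15-14:15; a 90-minute meeting can start as late as 12:45 and still end by 14:15.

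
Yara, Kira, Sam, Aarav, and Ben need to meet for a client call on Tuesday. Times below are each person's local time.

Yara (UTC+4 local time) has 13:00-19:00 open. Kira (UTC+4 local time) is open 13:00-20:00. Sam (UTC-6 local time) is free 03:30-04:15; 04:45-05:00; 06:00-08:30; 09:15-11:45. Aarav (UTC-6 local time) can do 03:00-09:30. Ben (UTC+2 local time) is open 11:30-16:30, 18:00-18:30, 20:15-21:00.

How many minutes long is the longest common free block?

150

Yara in UTC: 09:00-15:00 (subtract 4h to convert from UTC+4).
Kira in UTC: 09:00-16:00 (subtract 4h to convert from UTC+4).
Sam in UTC: 09:30-10:15, 10:45-11:00, 12:00-14:30, 15:15-17:45 (add 6h to convert from UTC-6).
Aarav in UTC: 09:00-15:30 (add 6h to convert from UTC-6).
Ben in UTC: 09:30-14:30, 16:00-16:30, 18:15-19:00 (subtract 2h to convert from UTC+2).
Yara ∩ Kira: 09:00-15:00.
Yara ∩ Kira ∩ Sam: 09:30-10:15, 10:45-11:00, 12:00-14:30.
Yara ∩ Kira ∩ Sam ∩ Aarav: 09:30-10:15, 10:45-11:00, 12:00-14:30.
Yara ∩ Kira ∩ Sam ∩ Aarav ∩ Ben: 09:30-10:15, 10:45-11:00, 12:00-14:30.
The longest is 12:00-14:30 at 150 minutes.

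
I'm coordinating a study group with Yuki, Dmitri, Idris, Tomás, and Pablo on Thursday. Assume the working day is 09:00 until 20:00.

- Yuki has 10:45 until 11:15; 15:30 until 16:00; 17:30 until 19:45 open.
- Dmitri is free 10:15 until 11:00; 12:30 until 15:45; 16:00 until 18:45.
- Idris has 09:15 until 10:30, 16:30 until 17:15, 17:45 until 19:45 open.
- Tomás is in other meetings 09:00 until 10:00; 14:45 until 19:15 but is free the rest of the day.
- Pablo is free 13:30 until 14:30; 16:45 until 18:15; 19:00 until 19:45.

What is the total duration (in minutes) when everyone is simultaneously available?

Yuki free: 10:45-11:15, 15:30-16:00, 17:30-19:45.
Dmitri free: 10:15-11:00, 12:30-15:45, 16:00-18:45.
Idris free: 09:15-10:30, 16:30-17:15, 17:45-19:45.
Tomás free: 10:00-14:45, 19:15-20:00 (invert busy blocks within the working day).
Pablo free: 13:30-14:30, 16:45-18:15, 19:00-19:45.
Yuki ∩ Dmitri: 10:45-11:00, 15:30-15:45, 17:30-18:45.
Yuki ∩ Dmitri ∩ Idris: 17:45-18:45.
Yuki ∩ Dmitri ∩ Idris ∩ Tomás: ∅.
Yuki ∩ Dmitri ∩ Idris ∩ Tomás ∩ Pablo: ∅.
There is no time when everyone is free.
There is no common window, so the total is 0 minutes.

0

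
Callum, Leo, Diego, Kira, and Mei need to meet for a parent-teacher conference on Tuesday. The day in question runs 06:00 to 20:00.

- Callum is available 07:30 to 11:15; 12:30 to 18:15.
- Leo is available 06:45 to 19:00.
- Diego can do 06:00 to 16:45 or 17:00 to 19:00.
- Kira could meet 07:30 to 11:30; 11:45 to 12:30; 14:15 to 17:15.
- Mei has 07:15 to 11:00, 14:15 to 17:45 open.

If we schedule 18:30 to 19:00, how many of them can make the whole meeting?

2

Leo and Diego can make the full 18:30-19:00 slot — that's 2.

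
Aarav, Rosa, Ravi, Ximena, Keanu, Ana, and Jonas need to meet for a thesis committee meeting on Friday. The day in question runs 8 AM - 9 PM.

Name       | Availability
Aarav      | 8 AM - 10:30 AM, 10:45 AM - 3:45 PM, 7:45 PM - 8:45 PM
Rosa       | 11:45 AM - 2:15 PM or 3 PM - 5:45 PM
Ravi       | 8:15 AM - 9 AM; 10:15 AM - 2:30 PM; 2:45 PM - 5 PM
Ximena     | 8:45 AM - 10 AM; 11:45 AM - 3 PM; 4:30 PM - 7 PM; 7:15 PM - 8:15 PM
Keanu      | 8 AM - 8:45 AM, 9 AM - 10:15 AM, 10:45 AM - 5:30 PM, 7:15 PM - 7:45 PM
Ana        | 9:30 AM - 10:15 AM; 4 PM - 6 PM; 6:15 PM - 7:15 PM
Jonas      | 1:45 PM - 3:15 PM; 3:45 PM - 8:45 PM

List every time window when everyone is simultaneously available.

none

Aarav ∩ Rosa: 11:45-14:15, 15:00-15:45.
Aarav ∩ Rosa ∩ Ravi: 11:45-14:15, 15:00-15:45.
Aarav ∩ Rosa ∩ Ravi ∩ Ximena: 11:45-14:15.
Aarav ∩ Rosa ∩ Ravi ∩ Ximena ∩ Keanu: 11:45-14:15.
Aarav ∩ Rosa ∩ Ravi ∩ Ximena ∩ Keanu ∩ Ana: ∅.
Aarav ∩ Rosa ∩ Ravi ∩ Ximena ∩ Keanu ∩ Ana ∩ Jonas: ∅.
There is no time when everyone is free.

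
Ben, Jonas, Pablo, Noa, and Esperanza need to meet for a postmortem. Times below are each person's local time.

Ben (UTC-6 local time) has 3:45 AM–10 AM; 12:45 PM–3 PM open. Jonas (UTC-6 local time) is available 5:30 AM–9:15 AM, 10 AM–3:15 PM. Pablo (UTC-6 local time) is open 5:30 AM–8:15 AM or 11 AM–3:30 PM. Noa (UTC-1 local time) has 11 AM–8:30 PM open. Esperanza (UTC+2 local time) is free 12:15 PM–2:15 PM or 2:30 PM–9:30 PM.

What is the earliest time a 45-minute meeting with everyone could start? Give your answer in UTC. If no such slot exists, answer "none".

12:30

Ben in UTC: 09:45-16:00, 18:45-21:00 (add 6h to convert from UTC-6).
Jonas in UTC: 11:30-15:15, 16:00-21:15 (add 6h to convert from UTC-6).
Pablo in UTC: 11:30-14:15, 17:00-21:30 (add 6h to convert from UTC-6).
Noa in UTC: 12:00-21:30 (add 1h to convert from UTC-1).
Esperanza in UTC: 10:15-12:15, 12:30-19:30 (subtract 2h to convert from UTC+2).
Ben ∩ Jonas: 11:30-15:15, 18:45-21:00.
Ben ∩ Jonas ∩ Pablo: 11:30-14:15, 18:45-21:00.
Ben ∩ Jonas ∩ Pablo ∩ Noa: 12:00-14:15, 18:45-21:00.
Ben ∩ Jonas ∩ Pablo ∩ Noa ∩ Esperanza: 12:00-12:15, 12:30-14:15, 18:45-19:30.
Those are the intersection windows.
The first common window of at least 45 minutes is 12:30-14:15, so the earliest start is 12:30.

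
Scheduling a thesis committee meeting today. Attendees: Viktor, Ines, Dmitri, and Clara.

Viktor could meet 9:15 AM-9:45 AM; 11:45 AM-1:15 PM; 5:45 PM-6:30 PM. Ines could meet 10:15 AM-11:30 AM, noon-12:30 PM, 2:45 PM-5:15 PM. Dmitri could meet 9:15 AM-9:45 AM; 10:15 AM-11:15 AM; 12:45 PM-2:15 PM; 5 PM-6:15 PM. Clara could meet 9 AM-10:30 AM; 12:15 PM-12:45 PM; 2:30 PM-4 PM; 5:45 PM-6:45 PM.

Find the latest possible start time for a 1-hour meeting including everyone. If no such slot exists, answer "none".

Viktor ∩ Ines: 12:00-12:30.
Viktor ∩ Ines ∩ Dmitri: ∅.
Viktor ∩ Ines ∩ Dmitri ∩ Clara: ∅.
There is no time when everyone is free.
No common window is at least 60 minutes long.

none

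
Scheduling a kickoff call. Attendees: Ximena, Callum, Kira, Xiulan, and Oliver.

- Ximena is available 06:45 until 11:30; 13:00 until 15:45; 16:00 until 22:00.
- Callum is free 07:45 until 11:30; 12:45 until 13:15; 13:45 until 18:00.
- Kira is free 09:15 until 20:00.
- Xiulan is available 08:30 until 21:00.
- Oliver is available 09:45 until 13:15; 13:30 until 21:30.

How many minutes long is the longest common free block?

120

Ximena ∩ Callum: 07:45-11:30, 13:00-13:15, 13:45-15:45, 16:00-18:00.
Ximena ∩ Callum ∩ Kira: 09:15-11:30, 13:00-13:15, 13:45-15:45, 16:00-18:00.
Ximena ∩ Callum ∩ Kira ∩ Xiulan: 09:15-11:30, 13:00-13:15, 13:45-15:45, 16:00-18:00.
Ximena ∩ Callum ∩ Kira ∩ Xiulan ∩ Oliver: 09:45-11:30, 13:00-13:15, 13:45-15:45, 16:00-18:00.
So the common availability across everyone is 09:45-11:30, 13:00-13:15, 13:45-15:45, 16:00-18:00.
The longest is 13:45-15:45 at 120 minutes.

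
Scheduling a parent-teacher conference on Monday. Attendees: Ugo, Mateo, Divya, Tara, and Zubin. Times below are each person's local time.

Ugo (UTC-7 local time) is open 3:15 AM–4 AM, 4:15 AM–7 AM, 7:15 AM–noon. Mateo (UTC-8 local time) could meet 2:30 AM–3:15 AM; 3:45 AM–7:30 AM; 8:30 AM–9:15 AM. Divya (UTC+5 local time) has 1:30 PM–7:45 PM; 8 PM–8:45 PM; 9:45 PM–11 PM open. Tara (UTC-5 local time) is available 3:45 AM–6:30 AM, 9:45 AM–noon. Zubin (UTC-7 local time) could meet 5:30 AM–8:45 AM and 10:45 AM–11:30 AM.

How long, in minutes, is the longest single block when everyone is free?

Ugo in UTC: 10:15-11:00, 11:15-14:00, 14:15-19:00 (add 7h to convert from UTC-7).
Mateo in UTC: 10:30-11:15, 11:45-15:30, 16:30-17:15 (add 8h to convert from UTC-8).
Divya in UTC: 08:30-14:45, 15:00-15:45, 16:45-18:00 (subtract 5h to convert from UTC+5).
Tara in UTC: 08:45-11:30, 14:45-17:00 (add 5h to convert from UTC-5).
Zubin in UTC: 12:30-15:45, 17:45-18:30 (add 7h to convert from UTC-7).
Ugo ∩ Mateo: 10:30-11:00, 11:45-14:00, 14:15-15:30, 16:30-17:15.
Ugo ∩ Mateo ∩ Divya: 10:30-11:00, 11:45-14:00, 14:15-14:45, 15:00-15:30, 16:45-17:15.
Ugo ∩ Mateo ∩ Divya ∩ Tara: 10:30-11:00, 15:00-15:30, 16:45-17:00.
Ugo ∩ Mateo ∩ Divya ∩ Tara ∩ Zubin: 15:00-15:30.
Those are the intersection windows.
The longest is 15:00-15:30 at 30 minutes.

30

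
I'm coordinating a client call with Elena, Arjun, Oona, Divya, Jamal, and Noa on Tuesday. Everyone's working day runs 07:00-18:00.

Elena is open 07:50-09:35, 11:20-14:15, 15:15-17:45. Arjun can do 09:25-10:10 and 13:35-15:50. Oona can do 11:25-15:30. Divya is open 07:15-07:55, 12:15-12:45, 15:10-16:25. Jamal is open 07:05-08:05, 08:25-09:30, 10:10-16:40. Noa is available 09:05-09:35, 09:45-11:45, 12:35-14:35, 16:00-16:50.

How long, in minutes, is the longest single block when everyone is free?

Elena ∩ Arjun: 09:25-09:35, 13:35-14:15, 15:15-15:50.
Elena ∩ Arjun ∩ Oona: 13:35-14:15, 15:15-15:30.
Elena ∩ Arjun ∩ Oona ∩ Divya: 15:15-15:30.
Elena ∩ Arjun ∩ Oona ∩ Divya ∩ Jamal: 15:15-15:30.
Elena ∩ Arjun ∩ Oona ∩ Divya ∩ Jamal ∩ Noa: ∅.
There is no time when everyone is free.
No common window exists, so the longest block is 0 minutes.

0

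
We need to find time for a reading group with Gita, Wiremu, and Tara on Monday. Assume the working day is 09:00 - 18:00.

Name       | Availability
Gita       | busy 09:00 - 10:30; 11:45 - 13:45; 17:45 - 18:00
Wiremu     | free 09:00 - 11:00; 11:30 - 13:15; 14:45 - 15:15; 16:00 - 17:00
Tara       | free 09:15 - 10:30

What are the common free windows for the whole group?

Gita free: 10:30-11:45, 13:45-17:45 (invert busy blocks within the working day).
Wiremu free: 09:00-11:00, 11:30-13:15, 14:45-15:15, 16:00-17:00.
Tara free: 09:15-10:30.
Gita ∩ Wiremu: 10:30-11:00, 11:30-11:45, 14:45-15:15, 16:00-17:00.
Gita ∩ Wiremu ∩ Tara: ∅.
There is no time when everyone is free.

none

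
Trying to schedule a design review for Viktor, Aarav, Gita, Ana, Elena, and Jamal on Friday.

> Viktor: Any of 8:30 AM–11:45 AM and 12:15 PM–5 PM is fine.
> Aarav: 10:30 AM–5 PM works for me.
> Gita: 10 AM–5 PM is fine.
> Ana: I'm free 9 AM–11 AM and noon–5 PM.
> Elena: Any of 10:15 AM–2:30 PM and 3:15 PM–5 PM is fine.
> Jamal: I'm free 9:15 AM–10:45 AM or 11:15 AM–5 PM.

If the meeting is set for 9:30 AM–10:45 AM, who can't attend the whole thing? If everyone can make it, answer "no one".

Aarav, Elena, Gita

Viktor: free for 09:30-10:45. Aarav: not fully free for 09:30-10:45. Gita: not fully free for 09:30-10:45. Ana: free for 09:30-10:45. Elena: not fully free for 09:30-10:45. Jamal: free for 09:30-10:45.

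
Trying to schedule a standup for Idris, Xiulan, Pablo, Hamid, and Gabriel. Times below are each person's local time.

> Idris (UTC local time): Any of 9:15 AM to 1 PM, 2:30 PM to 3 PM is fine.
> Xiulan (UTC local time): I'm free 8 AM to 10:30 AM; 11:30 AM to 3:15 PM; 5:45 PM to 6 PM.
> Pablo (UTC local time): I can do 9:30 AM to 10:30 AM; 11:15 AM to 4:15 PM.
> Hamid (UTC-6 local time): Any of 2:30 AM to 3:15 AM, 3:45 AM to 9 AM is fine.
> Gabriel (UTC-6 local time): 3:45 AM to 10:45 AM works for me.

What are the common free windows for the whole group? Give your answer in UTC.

09:45-10:30, 11:30-13:00, 14:30-15:00

Idris in UTC: 09:15-13:00, 14:30-15:00.
Xiulan in UTC: 08:00-10:30, 11:30-15:15, 17:45-18:00.
Pablo in UTC: 09:30-10:30, 11:15-16:15.
Hamid in UTC: 08:30-09:15, 09:45-15:00 (add 6h to convert from UTC-6).
Gabriel in UTC: 09:45-16:45 (add 6h to convert from UTC-6).
Idris ∩ Xiulan: 09:15-10:30, 11:30-13:00, 14:30-15:00.
Idris ∩ Xiulan ∩ Pablo: 09:30-10:30, 11:30-13:00, 14:30-15:00.
Idris ∩ Xiulan ∩ Pablo ∩ Hamid: 09:45-10:30, 11:30-13:00, 14:30-15:00.
Idris ∩ Xiulan ∩ Pablo ∩ Hamid ∩ Gabriel: 09:45-10:30, 11:30-13:00, 14:30-15:00.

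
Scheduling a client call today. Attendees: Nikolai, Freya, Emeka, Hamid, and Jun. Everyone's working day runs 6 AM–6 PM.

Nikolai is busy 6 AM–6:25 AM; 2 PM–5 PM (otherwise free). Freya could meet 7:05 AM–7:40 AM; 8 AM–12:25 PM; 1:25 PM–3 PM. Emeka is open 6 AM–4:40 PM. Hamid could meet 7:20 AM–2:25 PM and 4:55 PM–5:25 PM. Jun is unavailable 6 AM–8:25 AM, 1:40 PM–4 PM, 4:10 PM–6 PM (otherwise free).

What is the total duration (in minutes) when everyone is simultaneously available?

Nikolai free: 06:25-14:00, 17:00-18:00 (invert busy blocks within the working day).
Freya free: 07:05-07:40, 08:00-12:25, 13:25-15:00.
Emeka free: 06:00-16:40.
Hamid free: 07:20-14:25, 16:55-17:25.
Jun free: 08:25-13:40, 16:00-16:10 (invert busy blocks within the working day).
Nikolai ∩ Freya: 07:05-07:40, 08:00-12:25, 13:25-14:00.
Nikolai ∩ Freya ∩ Emeka: 07:05-07:40, 08:00-12:25, 13:25-14:00.
Nikolai ∩ Freya ∩ Emeka ∩ Hamid: 07:20-07:40, 08:00-12:25, 13:25-14:00.
Nikolai ∩ Freya ∩ Emeka ∩ Hamid ∩ Jun: 08:25-12:25, 13:25-13:40.
Summing the common windows: 240 + 15 = 255 minutes.

255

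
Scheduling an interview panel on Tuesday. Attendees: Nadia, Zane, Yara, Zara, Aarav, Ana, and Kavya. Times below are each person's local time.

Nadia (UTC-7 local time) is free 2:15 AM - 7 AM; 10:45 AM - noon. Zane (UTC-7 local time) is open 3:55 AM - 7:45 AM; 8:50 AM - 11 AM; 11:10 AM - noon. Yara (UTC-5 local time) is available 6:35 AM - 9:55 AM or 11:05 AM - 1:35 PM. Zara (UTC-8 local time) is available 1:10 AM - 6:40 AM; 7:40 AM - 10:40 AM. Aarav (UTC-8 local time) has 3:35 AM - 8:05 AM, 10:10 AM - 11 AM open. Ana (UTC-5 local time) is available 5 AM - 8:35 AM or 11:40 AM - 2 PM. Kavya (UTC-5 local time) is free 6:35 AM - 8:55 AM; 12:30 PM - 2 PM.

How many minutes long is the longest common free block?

120

Nadia in UTC: 09:15-14:00, 17:45-19:00 (add 7h to convert from UTC-7).
Zane in UTC: 10:55-14:45, 15:50-18:00, 18:10-19:00 (add 7h to convert from UTC-7).
Yara in UTC: 11:35-14:55, 16:05-18:35 (add 5h to convert from UTC-5).
Zara in UTC: 09:10-14:40, 15:40-18:40 (add 8h to convert from UTC-8).
Aarav in UTC: 11:35-16:05, 18:10-19:00 (add 8h to convert from UTC-8).
Ana in UTC: 10:00-13:35, 16:40-19:00 (add 5h to convert from UTC-5).
Kavya in UTC: 11:35-13:55, 17:30-19:00 (add 5h to convert from UTC-5).
Nadia ∩ Zane: 10:55-14:00, 17:45-18:00, 18:10-19:00.
Nadia ∩ Zane ∩ Yara: 11:35-14:00, 17:45-18:00, 18:10-18:35.
Nadia ∩ Zane ∩ Yara ∩ Zara: 11:35-14:00, 17:45-18:00, 18:10-18:35.
Nadia ∩ Zane ∩ Yara ∩ Zara ∩ Aarav: 11:35-14:00, 18:10-18:35.
Nadia ∩ Zane ∩ Yara ∩ Zara ∩ Aarav ∩ Ana: 11:35-13:35, 18:10-18:35.
Nadia ∩ Zane ∩ Yara ∩ Zara ∩ Aarav ∩ Ana ∩ Kavya: 11:35-13:35, 18:10-18:35.
The longest is 11:35-13:35 at 120 minutes.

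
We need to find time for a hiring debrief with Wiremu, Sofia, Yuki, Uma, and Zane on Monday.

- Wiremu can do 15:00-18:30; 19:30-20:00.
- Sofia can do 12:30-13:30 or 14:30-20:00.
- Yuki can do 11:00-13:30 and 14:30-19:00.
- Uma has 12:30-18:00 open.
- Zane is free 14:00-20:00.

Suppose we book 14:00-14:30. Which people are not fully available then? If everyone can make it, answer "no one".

Sofia, Wiremu, Yuki

Wiremu: not fully free for 14:00-14:30. Sofia: not fully free for 14:00-14:30. Yuki: not fully free for 14:00-14:30. Uma: free for 14:00-14:30. Zane: free for 14:00-14:30.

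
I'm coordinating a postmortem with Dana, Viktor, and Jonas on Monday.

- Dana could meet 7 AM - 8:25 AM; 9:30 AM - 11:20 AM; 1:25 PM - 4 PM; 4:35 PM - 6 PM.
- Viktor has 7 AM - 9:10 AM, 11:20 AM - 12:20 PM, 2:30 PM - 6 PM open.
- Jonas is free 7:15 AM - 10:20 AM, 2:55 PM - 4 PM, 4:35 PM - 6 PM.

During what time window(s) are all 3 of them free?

07:15-08:25, 14:55-16:00, 16:35-18:00

Dana ∩ Viktor: 07:00-08:25, 14:30-16:00, 16:35-18:00.
Dana ∩ Viktor ∩ Jonas: 07:15-08:25, 14:55-16:00, 16:35-18:00.
Those are the intersection windows.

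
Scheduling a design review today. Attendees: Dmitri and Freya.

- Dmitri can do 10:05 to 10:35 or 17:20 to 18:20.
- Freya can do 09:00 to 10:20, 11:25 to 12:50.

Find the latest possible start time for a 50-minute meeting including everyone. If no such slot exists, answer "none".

none

Dmitri ∩ Freya: 10:05-10:20.
No common window is at least 50 minutes long.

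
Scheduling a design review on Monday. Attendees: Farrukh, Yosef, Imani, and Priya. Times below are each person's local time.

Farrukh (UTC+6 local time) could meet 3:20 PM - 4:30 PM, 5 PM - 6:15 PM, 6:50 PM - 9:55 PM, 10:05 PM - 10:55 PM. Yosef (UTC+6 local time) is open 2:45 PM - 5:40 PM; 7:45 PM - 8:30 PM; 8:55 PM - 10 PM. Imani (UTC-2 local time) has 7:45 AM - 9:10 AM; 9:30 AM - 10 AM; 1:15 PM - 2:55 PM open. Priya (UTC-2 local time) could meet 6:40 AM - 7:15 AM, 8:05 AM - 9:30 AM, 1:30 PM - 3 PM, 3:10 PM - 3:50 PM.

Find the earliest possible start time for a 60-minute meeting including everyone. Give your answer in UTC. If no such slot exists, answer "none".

Farrukh in UTC: 09:20-10:30, 11:00-12:15, 12:50-15:55, 16:05-16:55 (subtract 6h to convert from UTC+6).
Yosef in UTC: 08:45-11:40, 13:45-14:30, 14:55-16:00 (subtract 6h to convert from UTC+6).
Imani in UTC: 09:45-11:10, 11:30-12:00, 15:15-16:55 (add 2h to convert from UTC-2).
Priya in UTC: 08:40-09:15, 10:05-11:30, 15:30-17:00, 17:10-17:50 (add 2h to convert from UTC-2).
Farrukh ∩ Yosef: 09:20-10:30, 11:00-11:40, 13:45-14:30, 14:55-15:55.
Farrukh ∩ Yosef ∩ Imani: 09:45-10:30, 11:00-11:10, 11:30-11:40, 15:15-15:55.
Farrukh ∩ Yosef ∩ Imani ∩ Priya: 10:05-10:30, 11:00-11:10, 15:30-15:55.
No common window is at least 60 minutes long.

none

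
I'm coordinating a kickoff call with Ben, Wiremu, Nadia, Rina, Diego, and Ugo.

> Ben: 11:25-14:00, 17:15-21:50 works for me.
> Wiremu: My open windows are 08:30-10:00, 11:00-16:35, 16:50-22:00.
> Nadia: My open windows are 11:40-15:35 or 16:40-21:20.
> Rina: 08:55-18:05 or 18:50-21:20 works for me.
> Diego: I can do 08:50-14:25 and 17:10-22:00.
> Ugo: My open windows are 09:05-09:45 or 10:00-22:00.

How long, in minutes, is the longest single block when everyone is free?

150

Ben ∩ Wiremu: 11:25-14:00, 17:15-21:50.
Ben ∩ Wiremu ∩ Nadia: 11:40-14:00, 17:15-21:20.
Ben ∩ Wiremu ∩ Nadia ∩ Rina: 11:40-14:00, 17:15-18:05, 18:50-21:20.
Ben ∩ Wiremu ∩ Nadia ∩ Rina ∩ Diego: 11:40-14:00, 17:15-18:05, 18:50-21:20.
Ben ∩ Wiremu ∩ Nadia ∩ Rina ∩ Diego ∩ Ugo: 11:40-14:00, 17:15-18:05, 18:50-21:20.
The longest is 18:50-21:20 at 150 minutes.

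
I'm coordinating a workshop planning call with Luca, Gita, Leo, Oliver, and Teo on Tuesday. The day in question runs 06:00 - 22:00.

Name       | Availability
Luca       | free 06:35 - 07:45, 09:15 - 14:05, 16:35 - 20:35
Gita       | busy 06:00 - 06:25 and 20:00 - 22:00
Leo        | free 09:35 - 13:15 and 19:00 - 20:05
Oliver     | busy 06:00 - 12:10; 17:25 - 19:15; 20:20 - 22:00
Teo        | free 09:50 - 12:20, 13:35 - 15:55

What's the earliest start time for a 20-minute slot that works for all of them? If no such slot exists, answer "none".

Luca free: 06:35-07:45, 09:15-14:05, 16:35-20:35.
Gita free: 06:25-20:00 (invert busy blocks within the working day).
Leo free: 09:35-13:15, 19:00-20:05.
Oliver free: 12:10-17:25, 19:15-20:20 (invert busy blocks within the working day).
Teo free: 09:50-12:20, 13:35-15:55.
Luca ∩ Gita: 06:35-07:45, 09:15-14:05, 16:35-20:00.
Luca ∩ Gita ∩ Leo: 09:35-13:15, 19:00-20:00.
Luca ∩ Gita ∩ Leo ∩ Oliver: 12:10-13:15, 19:15-20:00.
Luca ∩ Gita ∩ Leo ∩ Oliver ∩ Teo: 12:10-12:20.
No common window is at least 20 minutes long.

none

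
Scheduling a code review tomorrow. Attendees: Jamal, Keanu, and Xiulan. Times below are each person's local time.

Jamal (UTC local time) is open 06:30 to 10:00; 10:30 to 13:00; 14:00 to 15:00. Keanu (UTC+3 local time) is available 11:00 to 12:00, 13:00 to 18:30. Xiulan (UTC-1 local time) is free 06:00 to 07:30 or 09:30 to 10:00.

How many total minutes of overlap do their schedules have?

Jamal in UTC: 06:30-10:00, 10:30-13:00, 14:00-15:00.
Keanu in UTC: 08:00-09:00, 10:00-15:30 (subtract 3h to convert from UTC+3).
Xiulan in UTC: 07:00-08:30, 10:30-11:00 (add 1h to convert from UTC-1).
Jamal ∩ Keanu: 08:00-09:00, 10:30-13:00, 14:00-15:00.
Jamal ∩ Keanu ∩ Xiulan: 08:00-08:30, 10:30-11:00.
So the common availability across everyone is 08:00-08:30, 10:30-11:00.
Summing the common windows: 30 + 30 = 60 minutes.

60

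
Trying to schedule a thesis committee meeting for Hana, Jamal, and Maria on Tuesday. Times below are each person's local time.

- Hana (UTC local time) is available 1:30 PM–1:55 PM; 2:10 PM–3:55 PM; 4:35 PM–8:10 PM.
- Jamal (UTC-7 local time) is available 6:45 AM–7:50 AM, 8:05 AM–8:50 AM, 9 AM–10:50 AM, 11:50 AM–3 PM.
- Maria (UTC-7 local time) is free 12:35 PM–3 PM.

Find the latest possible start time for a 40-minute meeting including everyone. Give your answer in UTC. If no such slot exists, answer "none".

Hana in UTC: 13:30-13:55, 14:10-15:55, 16:35-20:10.
Jamal in UTC: 13:45-14:50, 15:05-15:50, 16:00-17:50, 18:50-22:00 (add 7h to convert from UTC-7).
Maria in UTC: 19:35-22:00 (add 7h to convert from UTC-7).
Hana ∩ Jamal: 13:45-13:55, 14:10-14:50, 15:05-15:50, 16:35-17:50, 18:50-20:10.
Hana ∩ Jamal ∩ Maria: 19:35-20:10.
No common window is at least 40 minutes long.

none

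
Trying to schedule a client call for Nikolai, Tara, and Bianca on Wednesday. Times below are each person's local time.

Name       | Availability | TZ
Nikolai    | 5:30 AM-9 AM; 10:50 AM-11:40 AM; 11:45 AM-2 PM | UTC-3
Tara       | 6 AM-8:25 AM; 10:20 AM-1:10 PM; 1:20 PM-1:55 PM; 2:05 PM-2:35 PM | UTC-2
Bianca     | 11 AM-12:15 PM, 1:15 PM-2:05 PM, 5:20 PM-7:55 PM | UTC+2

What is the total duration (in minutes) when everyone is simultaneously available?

140

Nikolai in UTC: 08:30-12:00, 13:50-14:40, 14:45-17:00 (add 3h to convert from UTC-3).
Tara in UTC: 08:00-10:25, 12:20-15:10, 15:20-15:55, 16:05-16:35 (add 2h to convert from UTC-2).
Bianca in UTC: 09:00-10:15, 11:15-12:05, 15:20-17:55 (subtract 2h to convert from UTC+2).
Nikolai ∩ Tara: 08:30-10:25, 13:50-14:40, 14:45-15:10, 15:20-15:55, 16:05-16:35.
Nikolai ∩ Tara ∩ Bianca: 09:00-10:15, 15:20-15:55, 16:05-16:35.
Summing the common windows: 75 + 35 + 30 = 140 minutes.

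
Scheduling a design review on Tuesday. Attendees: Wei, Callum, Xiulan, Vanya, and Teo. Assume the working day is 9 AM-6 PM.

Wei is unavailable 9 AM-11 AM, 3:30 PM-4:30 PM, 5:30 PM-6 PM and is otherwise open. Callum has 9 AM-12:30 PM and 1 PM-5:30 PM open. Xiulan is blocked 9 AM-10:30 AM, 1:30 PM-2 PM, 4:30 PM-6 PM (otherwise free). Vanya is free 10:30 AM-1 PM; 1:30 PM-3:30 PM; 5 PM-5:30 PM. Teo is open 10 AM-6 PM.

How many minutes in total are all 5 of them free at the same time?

180

Wei free: 11:00-15:30, 16:30-17:30 (invert busy blocks within the working day).
Callum free: 09:00-12:30, 13:00-17:30.
Xiulan free: 10:30-13:30, 14:00-16:30 (invert busy blocks within the working day).
Vanya free: 10:30-13:00, 13:30-15:30, 17:00-17:30.
Teo free: 10:00-18:00.
Wei ∩ Callum: 11:00-12:30, 13:00-15:30, 16:30-17:30.
Wei ∩ Callum ∩ Xiulan: 11:00-12:30, 13:00-13:30, 14:00-15:30.
Wei ∩ Callum ∩ Xiulan ∩ Vanya: 11:00-12:30, 14:00-15:30.
Wei ∩ Callum ∩ Xiulan ∩ Vanya ∩ Teo: 11:00-12:30, 14:00-15:30.
Those are the intersection windows.
Summing the common windows: 90 + 90 = 180 minutes.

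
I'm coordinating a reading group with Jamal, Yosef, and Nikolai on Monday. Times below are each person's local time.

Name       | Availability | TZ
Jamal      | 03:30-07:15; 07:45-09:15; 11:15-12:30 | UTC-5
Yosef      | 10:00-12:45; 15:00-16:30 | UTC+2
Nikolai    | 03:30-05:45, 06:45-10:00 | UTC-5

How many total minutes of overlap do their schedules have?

210

Jamal in UTC: 08:30-12:15, 12:45-14:15, 16:15-17:30 (add 5h to convert from UTC-5).
Yosef in UTC: 08:00-10:45, 13:00-14:30 (subtract 2h to convert from UTC+2).
Nikolai in UTC: 08:30-10:45, 11:45-15:00 (add 5h to convert from UTC-5).
Jamal ∩ Yosef: 08:30-10:45, 13:00-14:15.
Jamal ∩ Yosef ∩ Nikolai: 08:30-10:45, 13:00-14:15.
So the common availability across everyone is 08:30-10:45, 13:00-14:15.
Summing the common windows: 135 + 75 = 210 minutes.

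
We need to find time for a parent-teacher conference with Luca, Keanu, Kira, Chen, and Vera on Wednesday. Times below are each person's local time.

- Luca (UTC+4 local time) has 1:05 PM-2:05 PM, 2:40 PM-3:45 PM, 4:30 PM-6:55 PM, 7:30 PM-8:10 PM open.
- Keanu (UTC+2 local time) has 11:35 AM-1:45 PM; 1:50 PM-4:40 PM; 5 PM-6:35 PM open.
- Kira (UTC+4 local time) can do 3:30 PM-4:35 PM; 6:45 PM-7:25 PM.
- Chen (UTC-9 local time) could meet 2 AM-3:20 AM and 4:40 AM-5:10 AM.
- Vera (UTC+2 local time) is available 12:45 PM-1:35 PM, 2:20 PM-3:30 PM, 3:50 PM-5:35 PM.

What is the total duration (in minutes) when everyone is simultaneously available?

5

Luca in UTC: 09:05-10:05, 10:40-11:45, 12:30-14:55, 15:30-16:10 (subtract 4h to convert from UTC+4).
Keanu in UTC: 09:35-11:45, 11:50-14:40, 15:00-16:35 (subtract 2h to convert from UTC+2).
Kira in UTC: 11:30-12:35, 14:45-15:25 (subtract 4h to convert from UTC+4).
Chen in UTC: 11:00-12:20, 13:40-14:10 (add 9h to convert from UTC-9).
Vera in UTC: 10:45-11:35, 12:20-13:30, 13:50-15:35 (subtract 2h to convert from UTC+2).
Luca ∩ Keanu: 09:35-10:05, 10:40-11:45, 12:30-14:40, 15:30-16:10.
Luca ∩ Keanu ∩ Kira: 11:30-11:45, 12:30-12:35.
Luca ∩ Keanu ∩ Kira ∩ Chen: 11:30-11:45.
Luca ∩ Keanu ∩ Kira ∩ Chen ∩ Vera: 11:30-11:35.
That's a single block of 5 minutes.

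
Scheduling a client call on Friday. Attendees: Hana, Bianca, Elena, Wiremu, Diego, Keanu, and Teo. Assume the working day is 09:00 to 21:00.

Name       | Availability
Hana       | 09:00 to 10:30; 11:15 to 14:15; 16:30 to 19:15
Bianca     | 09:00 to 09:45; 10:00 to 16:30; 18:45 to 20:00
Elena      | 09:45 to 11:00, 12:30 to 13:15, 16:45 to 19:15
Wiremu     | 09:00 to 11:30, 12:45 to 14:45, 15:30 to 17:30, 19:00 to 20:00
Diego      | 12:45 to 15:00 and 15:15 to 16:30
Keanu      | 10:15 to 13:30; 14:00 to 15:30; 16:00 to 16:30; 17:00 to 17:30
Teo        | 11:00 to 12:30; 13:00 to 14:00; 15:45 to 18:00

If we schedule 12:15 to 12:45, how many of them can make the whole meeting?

3

Hana, Bianca, and Keanu can make the full 12:15-12:45 slot — that's 3.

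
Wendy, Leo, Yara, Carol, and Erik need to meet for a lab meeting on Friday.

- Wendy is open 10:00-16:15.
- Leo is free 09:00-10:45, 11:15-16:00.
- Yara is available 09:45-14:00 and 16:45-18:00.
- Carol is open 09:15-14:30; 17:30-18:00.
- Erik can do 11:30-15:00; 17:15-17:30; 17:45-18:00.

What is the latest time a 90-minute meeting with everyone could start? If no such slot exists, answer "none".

12:30

Wendy ∩ Leo: 10:00-10:45, 11:15-16:00.
Wendy ∩ Leo ∩ Yara: 10:00-10:45, 11:15-14:00.
Wendy ∩ Leo ∩ Yara ∩ Carol: 10:00-10:45, 11:15-14:00.
Wendy ∩ Leo ∩ Yara ∩ Carol ∩ Erik: 11:30-14:00.
The last common window of at least 90 minutes is 11:30-14:00; a 90-minute meeting can start as late as 12:30 and still end by 14:00.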